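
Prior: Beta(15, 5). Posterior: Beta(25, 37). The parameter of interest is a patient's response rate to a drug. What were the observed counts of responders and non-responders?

10 responders and 32 non-responders

Beta is conjugate to the binomial likelihood: posterior = Beta(a+s, b+f).
So s = 25 − 15 = 10 and f = 37 − 5 = 32.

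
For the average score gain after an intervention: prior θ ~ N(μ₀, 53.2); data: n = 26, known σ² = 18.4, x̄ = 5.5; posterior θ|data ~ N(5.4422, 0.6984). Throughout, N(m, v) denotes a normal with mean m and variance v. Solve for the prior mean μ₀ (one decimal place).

μ₀ = 1.1

The posterior mean is a precision-weighted average: μ_n = (τ₀μ₀ + τ_data·x̄)/(τ₀+τ_data), with τ₀=1/σ₀² and τ_data=n/σ².
Here τ₀ = 1/53.2 = 0.018797 and τ_data = 26/18.4 = 1.413043, so τ_n = 1.431840.
Rearranging for μ₀: μ₀ = (μ_n·τ_n − τ_data·x̄)/τ₀ = (5.4422·1.431840 − 1.413043·5.5) / 0.018797 = 0.020623/0.018797 ≈ 1.1.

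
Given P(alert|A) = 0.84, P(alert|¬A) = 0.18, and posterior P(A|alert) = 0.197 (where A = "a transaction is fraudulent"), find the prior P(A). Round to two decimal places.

In odds form, posterior odds = prior odds × likelihood ratio, so prior odds = posterior odds ÷ LR.
Posterior odds = 0.197/(1−0.197) = 0.2453. LR = 0.84/0.18 = 4.6667.
Prior odds = 0.2453/4.6667 = 0.0526, so P(A) = 0.0526/(1+0.0526) ≈ 0.05.

P(A) = 0.05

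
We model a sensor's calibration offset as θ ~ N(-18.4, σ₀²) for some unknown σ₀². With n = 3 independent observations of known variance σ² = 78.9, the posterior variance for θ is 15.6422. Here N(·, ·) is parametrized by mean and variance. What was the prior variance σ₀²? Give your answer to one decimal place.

σ₀² = 38.6

For the Normal–Normal model with known σ², precisions add: τ_n = τ₀ + n/σ².
So 1/σ₀² = 1/15.6422 − 3/78.9 = 0.063930 − 0.038023 = 0.025907.
Hence σ₀² = 1/0.025907 ≈ 38.6.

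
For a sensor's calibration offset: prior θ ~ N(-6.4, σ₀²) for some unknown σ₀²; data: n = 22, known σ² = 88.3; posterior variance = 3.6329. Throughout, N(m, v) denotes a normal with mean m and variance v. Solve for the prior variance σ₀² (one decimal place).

Posterior precision equals prior precision plus data precision: 1/σ_n² = 1/σ₀² + n/σ².
So 1/σ₀² = 1/3.6329 − 22/88.3 = 0.275262 − 0.249151 = 0.026111.
Hence σ₀² = 1/0.026111 ≈ 38.3.

σ₀² = 38.3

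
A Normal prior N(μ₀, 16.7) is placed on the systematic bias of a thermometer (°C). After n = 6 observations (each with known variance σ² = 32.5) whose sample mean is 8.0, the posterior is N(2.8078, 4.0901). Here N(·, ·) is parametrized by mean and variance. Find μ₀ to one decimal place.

μ₀ = -13.2

The posterior mean is a precision-weighted average: μ_n = (τ₀μ₀ + τ_data·x̄)/(τ₀+τ_data), with τ₀=1/σ₀² and τ_data=n/σ².
Here τ₀ = 1/16.7 = 0.059880 and τ_data = 6/32.5 = 0.184615, so τ_n = 0.244495.
Rearranging for μ₀: μ₀ = (μ_n·τ_n − τ_data·x̄)/τ₀ = (2.8078·0.244495 − 0.184615·8.0) / 0.059880 = -0.790427/0.059880 ≈ -13.2.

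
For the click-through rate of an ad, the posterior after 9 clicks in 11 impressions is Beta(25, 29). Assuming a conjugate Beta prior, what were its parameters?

Beta(16, 27)

A Beta(α, β) prior with s successes and f failures in binomial data gives a Beta(α+s, β+f) posterior.
Subtract the data counts: 25−9=16, 29−2=27.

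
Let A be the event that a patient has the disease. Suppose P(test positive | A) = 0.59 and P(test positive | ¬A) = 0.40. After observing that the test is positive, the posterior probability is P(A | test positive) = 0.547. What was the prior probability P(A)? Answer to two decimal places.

P(A) = 0.45

Bayes' rule in odds form gives O(A|E) = O(A)·[P(E|A)/P(E|¬A)], hence O(A) = O(A|E)/LR.
Posterior odds = 0.547/(1−0.547) = 1.2075. LR = 0.59/0.40 = 1.4750.
Prior odds = 1.2075/1.4750 = 0.8186, so P(A) = 0.8186/(1+0.8186) ≈ 0.45.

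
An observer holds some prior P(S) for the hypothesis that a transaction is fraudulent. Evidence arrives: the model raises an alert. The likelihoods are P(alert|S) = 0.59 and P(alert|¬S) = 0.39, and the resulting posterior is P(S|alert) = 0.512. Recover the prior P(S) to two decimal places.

P(S) = 0.41

In odds form, posterior odds = prior odds × likelihood ratio, so prior odds = posterior odds ÷ LR.
Posterior odds = 0.512/(1−0.512) = 1.0492. LR = 0.59/0.39 = 1.5128.
Prior odds = 1.0492/1.5128 = 0.6935, so P(S) = 0.6935/(1+0.6935) ≈ 0.41.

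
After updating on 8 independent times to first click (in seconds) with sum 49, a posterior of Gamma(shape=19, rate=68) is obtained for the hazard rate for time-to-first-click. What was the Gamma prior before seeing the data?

Gamma(shape=11, rate=19)

For an exponential likelihood with a Gamma(α, β) prior on the rate, n observations with total T give posterior Gamma(α+n, β+T).
So α = 19 − 8 = 11 and β = 68 − 49 = 19.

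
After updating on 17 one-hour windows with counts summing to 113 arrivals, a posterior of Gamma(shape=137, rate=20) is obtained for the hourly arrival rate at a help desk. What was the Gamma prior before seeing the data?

Gamma(shape=24, rate=3)

Gamma–Poisson conjugacy: posterior shape = α + Σxᵢ, posterior rate = β + n.
So α = 137 − 113 = 24 and β = 20 − 17 = 3.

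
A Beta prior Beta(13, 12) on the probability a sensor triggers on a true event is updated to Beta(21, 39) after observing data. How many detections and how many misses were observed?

Under Beta–binomial conjugacy the posterior parameters are (a+s, b+f).
Match parameters: s=21−13=8, f=39−12=27.

8 detections and 27 misses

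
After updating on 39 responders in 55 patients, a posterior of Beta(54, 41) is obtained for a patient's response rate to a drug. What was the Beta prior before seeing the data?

Beta(15, 25)

Beta is conjugate to the binomial likelihood: posterior = Beta(a+s, b+f).
Subtract the data counts: 54−39=15, 41−16=25.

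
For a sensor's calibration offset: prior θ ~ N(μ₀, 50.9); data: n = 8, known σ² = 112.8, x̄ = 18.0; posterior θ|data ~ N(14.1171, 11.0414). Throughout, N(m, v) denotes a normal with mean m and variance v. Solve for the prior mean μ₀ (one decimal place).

μ₀ = 0.1

The posterior mean is a precision-weighted average: μ_n = (τ₀μ₀ + τ_data·x̄)/(τ₀+τ_data), with τ₀=1/σ₀² and τ_data=n/σ².
Here τ₀ = 1/50.9 = 0.019646 and τ_data = 8/112.8 = 0.070922, so τ_n = 0.090568.
Rearranging for μ₀: μ₀ = (μ_n·τ_n − τ_data·x̄)/τ₀ = (14.1171·0.090568 − 0.070922·18.0) / 0.019646 = 0.001962/0.019646 ≈ 0.1.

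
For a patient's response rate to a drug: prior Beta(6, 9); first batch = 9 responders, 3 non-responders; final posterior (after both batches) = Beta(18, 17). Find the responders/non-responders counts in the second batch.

3 responders and 5 non-responders

Because Beta–binomial updating is additive in the counts, the combined data contributed (α_post−α_prior, β_post−β_prior) successes and failures.
Total across both batches: 18−6=12 responders, 17−9=8 non-responders.
Subtract the first batch: 12−9=3 responders and 8−3=5 non-responders.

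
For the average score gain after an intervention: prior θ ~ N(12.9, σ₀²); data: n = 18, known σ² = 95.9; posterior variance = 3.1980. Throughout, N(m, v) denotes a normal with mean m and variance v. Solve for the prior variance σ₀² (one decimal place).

Posterior precision equals prior precision plus data precision: 1/σ_n² = 1/σ₀² + n/σ².
So 1/σ₀² = 1/3.1980 − 18/95.9 = 0.312695 − 0.187696 = 0.124999.
Hence σ₀² = 1/0.124999 ≈ 8.0.

σ₀² = 8.0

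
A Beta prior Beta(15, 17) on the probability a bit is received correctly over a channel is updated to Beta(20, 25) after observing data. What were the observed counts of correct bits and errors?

5 correct bits and 8 errors

Under Beta–binomial conjugacy the posterior parameters are (a+s, b+f).
Match parameters: s=20−15=5, f=25−17=8.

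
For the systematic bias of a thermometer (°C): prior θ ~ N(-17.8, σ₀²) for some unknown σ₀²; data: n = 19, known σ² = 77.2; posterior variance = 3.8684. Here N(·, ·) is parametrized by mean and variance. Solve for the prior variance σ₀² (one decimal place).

Posterior precision equals prior precision plus data precision: 1/σ_n² = 1/σ₀² + n/σ².
So 1/σ₀² = 1/3.8684 − 19/77.2 = 0.258505 − 0.246114 = 0.012391.
Hence σ₀² = 1/0.012391 ≈ 80.7.

σ₀² = 80.7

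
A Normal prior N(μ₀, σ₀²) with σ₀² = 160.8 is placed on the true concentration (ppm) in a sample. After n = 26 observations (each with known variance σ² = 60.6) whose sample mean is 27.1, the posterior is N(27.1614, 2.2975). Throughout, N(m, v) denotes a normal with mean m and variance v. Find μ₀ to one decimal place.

With known observation variance, the Normal–Normal posterior has precision τ_n = τ₀ + n/σ² and mean μ_n = (τ₀μ₀ + (n/σ²)x̄)/τ_n.
Here τ₀ = 1/160.8 = 0.006219 and τ_data = 26/60.6 = 0.429043, so τ_n = 0.435262.
Rearranging for μ₀: μ₀ = (μ_n·τ_n − τ_data·x̄)/τ₀ = (27.1614·0.435262 − 0.429043·27.1) / 0.006219 = 0.195260/0.006219 ≈ 31.4.

μ₀ = 31.4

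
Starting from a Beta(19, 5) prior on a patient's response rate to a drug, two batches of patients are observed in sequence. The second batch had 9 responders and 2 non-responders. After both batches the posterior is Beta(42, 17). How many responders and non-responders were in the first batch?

14 responders and 10 non-responders

Because Beta–binomial updating is additive in the counts, the combined data contributed (α_post−α_prior, β_post−β_prior) successes and failures.
Total across both batches: 42−19=23 responders, 17−5=12 non-responders.
Subtract the second batch: 23−9=14 responders and 12−2=10 non-responders.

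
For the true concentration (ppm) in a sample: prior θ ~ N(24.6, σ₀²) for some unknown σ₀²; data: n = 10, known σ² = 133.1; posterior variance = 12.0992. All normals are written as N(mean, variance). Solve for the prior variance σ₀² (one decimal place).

σ₀² = 133.0

Posterior precision equals prior precision plus data precision: 1/σ_n² = 1/σ₀² + n/σ².
So 1/σ₀² = 1/12.0992 − 10/133.1 = 0.082650 − 0.075131 = 0.007519.
Hence σ₀² = 1/0.007519 ≈ 133.0.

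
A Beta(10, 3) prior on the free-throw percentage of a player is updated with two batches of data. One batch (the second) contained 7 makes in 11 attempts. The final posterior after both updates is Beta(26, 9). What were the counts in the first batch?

9 makes and 2 misses

Sequential conjugate updates are equivalent to a single update on the pooled data, so total successes = posterior α − prior α and total failures = posterior β − prior β.
Total across both batches: 26−10=16 makes, 9−3=6 misses.
Subtract the second batch: 16−7=9 makes and 6−4=2 misses.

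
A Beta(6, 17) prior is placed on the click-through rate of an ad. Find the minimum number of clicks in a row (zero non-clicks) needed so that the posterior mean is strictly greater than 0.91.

k = 166

After k clicks and 0 non-clicks the posterior is Beta(6+k, 17), with mean (6+k)/(6+17+k).
Set (6+k)/(23+k) > 0.91 and solve: k > (0.91·23 − 6)/(1 − 0.91) = 165.889.
The smallest integer exceeding 165.889 is 166, and checking k=166: (172)/(189) = 0.9101 > 0.91.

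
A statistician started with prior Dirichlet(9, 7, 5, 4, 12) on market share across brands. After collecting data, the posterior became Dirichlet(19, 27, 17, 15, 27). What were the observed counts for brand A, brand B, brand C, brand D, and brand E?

For a Dirichlet(α) prior with multinomial counts c, the posterior is Dirichlet(α + c) componentwise.
Counts are posterior − prior componentwise: 19−9=10, 27−7=20, 17−5=12, 15−4=11, 27−12=15.

counts (10, 20, 12, 11, 15)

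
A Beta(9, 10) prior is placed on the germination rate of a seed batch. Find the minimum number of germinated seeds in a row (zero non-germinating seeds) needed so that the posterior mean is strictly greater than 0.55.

After k germinated seeds and 0 non-germinating seeds the posterior is Beta(9+k, 10), with mean (9+k)/(9+10+k).
Set (9+k)/(19+k) > 0.55 and solve: k > (0.55·19 − 9)/(1 − 0.55) = 3.222.
The smallest integer exceeding 3.222 is 4, and checking k=4: (13)/(23) = 0.5652 > 0.55.

k = 4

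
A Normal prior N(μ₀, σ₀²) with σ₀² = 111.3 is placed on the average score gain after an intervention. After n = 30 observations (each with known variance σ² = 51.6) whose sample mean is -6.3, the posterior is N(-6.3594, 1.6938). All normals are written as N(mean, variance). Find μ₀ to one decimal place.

With known observation variance, the Normal–Normal posterior has precision τ_n = τ₀ + n/σ² and mean μ_n = (τ₀μ₀ + (n/σ²)x̄)/τ_n.
Here τ₀ = 1/111.3 = 0.008985 and τ_data = 30/51.6 = 0.581395, so τ_n = 0.590380.
Rearranging for μ₀: μ₀ = (μ_n·τ_n − τ_data·x̄)/τ₀ = (-6.3594·0.590380 − 0.581395·-6.3) / 0.008985 = -0.091674/0.008985 ≈ -10.2.

μ₀ = -10.2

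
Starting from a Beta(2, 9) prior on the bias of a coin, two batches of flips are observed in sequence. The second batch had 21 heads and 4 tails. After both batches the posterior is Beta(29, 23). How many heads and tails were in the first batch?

6 heads and 10 tails

Sequential conjugate updates are equivalent to a single update on the pooled data, so total successes = posterior α − prior α and total failures = posterior β − prior β.
Total across both batches: 29−2=27 heads, 23−9=14 tails.
Subtract the second batch: 27−21=6 heads and 14−4=10 tails.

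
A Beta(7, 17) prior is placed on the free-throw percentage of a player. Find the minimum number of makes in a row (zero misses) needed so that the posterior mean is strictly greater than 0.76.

After k makes and 0 misses the posterior is Beta(7+k, 17), with mean (7+k)/(7+17+k).
Set (7+k)/(24+k) > 0.76 and solve: k > (0.76·24 − 7)/(1 − 0.76) = 46.833.
The smallest integer exceeding 46.833 is 47, and checking k=47: (54)/(71) = 0.7606 > 0.76.

k = 47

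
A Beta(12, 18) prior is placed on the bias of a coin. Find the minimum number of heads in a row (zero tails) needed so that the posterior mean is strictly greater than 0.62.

k = 18

After k heads and 0 tails the posterior is Beta(12+k, 18), with mean (12+k)/(12+18+k).
Set (12+k)/(30+k) > 0.62 and solve: k > (0.62·30 − 12)/(1 − 0.62) = 17.368.
The smallest integer exceeding 17.368 is 18, and checking k=18: (30)/(48) = 0.6250 > 0.62.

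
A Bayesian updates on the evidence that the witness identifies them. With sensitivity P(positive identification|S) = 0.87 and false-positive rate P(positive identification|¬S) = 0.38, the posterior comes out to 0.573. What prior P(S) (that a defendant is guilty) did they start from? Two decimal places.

In odds form, posterior odds = prior odds × likelihood ratio, so prior odds = posterior odds ÷ LR.
Posterior odds = 0.573/(1−0.573) = 1.3419. LR = 0.87/0.38 = 2.2895.
Prior odds = 1.3419/2.2895 = 0.5861, so P(S) = 0.5861/(1+0.5861) ≈ 0.37.

P(S) = 0.37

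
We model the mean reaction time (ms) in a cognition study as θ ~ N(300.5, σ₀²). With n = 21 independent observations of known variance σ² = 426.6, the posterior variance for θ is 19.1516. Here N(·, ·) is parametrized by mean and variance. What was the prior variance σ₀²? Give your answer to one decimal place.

Posterior precision equals prior precision plus data precision: 1/σ_n² = 1/σ₀² + n/σ².
So 1/σ₀² = 1/19.1516 − 21/426.6 = 0.052215 − 0.049226 = 0.002989.
Hence σ₀² = 1/0.002989 ≈ 334.6.

σ₀² = 334.6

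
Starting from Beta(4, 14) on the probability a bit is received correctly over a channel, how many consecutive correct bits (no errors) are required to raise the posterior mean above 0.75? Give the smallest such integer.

k = 39

After k correct bits and 0 errors the posterior is Beta(4+k, 14), with mean (4+k)/(4+14+k).
Set (4+k)/(18+k) > 0.75 and solve: k > (0.75·18 − 4)/(1 − 0.75) = 38.000.
The smallest integer exceeding 38.000 is 39, and checking k=39: (43)/(57) = 0.7544 > 0.75.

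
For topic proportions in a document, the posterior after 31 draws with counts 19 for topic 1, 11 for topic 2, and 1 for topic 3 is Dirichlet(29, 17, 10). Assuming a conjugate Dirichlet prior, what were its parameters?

Dirichlet(10, 6, 9)

For a Dirichlet(α) prior with multinomial counts c, the posterior is Dirichlet(α + c) componentwise.
Subtract each count from the matching posterior parameter: 29−19=10, 17−11=6, 10−1=9.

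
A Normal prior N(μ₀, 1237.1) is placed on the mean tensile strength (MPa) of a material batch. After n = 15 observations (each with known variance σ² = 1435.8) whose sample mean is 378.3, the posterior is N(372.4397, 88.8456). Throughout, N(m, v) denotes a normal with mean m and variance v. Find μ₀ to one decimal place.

The posterior mean is a precision-weighted average: μ_n = (τ₀μ₀ + τ_data·x̄)/(τ₀+τ_data), with τ₀=1/σ₀² and τ_data=n/σ².
Here τ₀ = 1/1237.1 = 0.000808 and τ_data = 15/1435.8 = 0.010447, so τ_n = 0.011255.
Rearranging for μ₀: μ₀ = (μ_n·τ_n − τ_data·x̄)/τ₀ = (372.4397·0.011255 − 0.010447·378.3) / 0.000808 = 0.239709/0.000808 ≈ 296.7.

μ₀ = 296.7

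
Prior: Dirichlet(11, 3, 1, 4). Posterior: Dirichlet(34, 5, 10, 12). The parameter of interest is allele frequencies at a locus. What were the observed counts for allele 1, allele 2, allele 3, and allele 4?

For a Dirichlet(α) prior with multinomial counts c, the posterior is Dirichlet(α + c) componentwise.
Counts are posterior − prior componentwise: 34−11=23, 5−3=2, 10−1=9, 12−4=8.

counts (23, 2, 9, 8)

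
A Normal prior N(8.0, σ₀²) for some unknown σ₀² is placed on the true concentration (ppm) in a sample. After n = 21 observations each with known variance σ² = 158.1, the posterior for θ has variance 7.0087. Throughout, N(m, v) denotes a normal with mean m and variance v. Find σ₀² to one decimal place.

For the Normal–Normal model with known σ², precisions add: τ_n = τ₀ + n/σ².
So 1/σ₀² = 1/7.0087 − 21/158.1 = 0.142680 − 0.132827 = 0.009853.
Hence σ₀² = 1/0.009853 ≈ 101.5.

σ₀² = 101.5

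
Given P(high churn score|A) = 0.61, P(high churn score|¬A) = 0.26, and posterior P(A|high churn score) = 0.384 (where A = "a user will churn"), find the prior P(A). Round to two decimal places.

P(A) = 0.21

In odds form, posterior odds = prior odds × likelihood ratio, so prior odds = posterior odds ÷ LR.
Posterior odds = 0.384/(1−0.384) = 0.6234. LR = 0.61/0.26 = 2.3462.
Prior odds = 0.6234/2.3462 = 0.2657, so P(A) = 0.2657/(1+0.2657) ≈ 0.21.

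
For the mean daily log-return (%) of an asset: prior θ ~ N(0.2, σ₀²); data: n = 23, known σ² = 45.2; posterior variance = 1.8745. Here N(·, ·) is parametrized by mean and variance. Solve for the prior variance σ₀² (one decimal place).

σ₀² = 40.6

Posterior precision equals prior precision plus data precision: 1/σ_n² = 1/σ₀² + n/σ².
So 1/σ₀² = 1/1.8745 − 23/45.2 = 0.533476 − 0.508850 = 0.024626.
Hence σ₀² = 1/0.024626 ≈ 40.6.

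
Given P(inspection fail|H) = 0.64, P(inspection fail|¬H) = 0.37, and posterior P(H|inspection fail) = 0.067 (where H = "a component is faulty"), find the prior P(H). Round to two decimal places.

P(H) = 0.04

Bayes' rule in odds form gives O(H|E) = O(H)·[P(E|H)/P(E|¬H)], hence O(H) = O(H|E)/LR.
Posterior odds = 0.067/(1−0.067) = 0.0718. LR = 0.64/0.37 = 1.7297.
Prior odds = 0.0718/1.7297 = 0.0415, so P(H) = 0.0415/(1+0.0415) ≈ 0.04.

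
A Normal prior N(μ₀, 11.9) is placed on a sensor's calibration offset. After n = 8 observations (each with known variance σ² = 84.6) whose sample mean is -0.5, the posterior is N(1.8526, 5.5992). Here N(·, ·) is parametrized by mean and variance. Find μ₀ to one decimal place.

μ₀ = 4.5

With known observation variance, the Normal–Normal posterior has precision τ_n = τ₀ + n/σ² and mean μ_n = (τ₀μ₀ + (n/σ²)x̄)/τ_n.
Here τ₀ = 1/11.9 = 0.084034 and τ_data = 8/84.6 = 0.094563, so τ_n = 0.178597.
Rearranging for μ₀: μ₀ = (μ_n·τ_n − τ_data·x̄)/τ₀ = (1.8526·0.178597 − 0.094563·-0.5) / 0.084034 = 0.378150/0.084034 ≈ 4.5.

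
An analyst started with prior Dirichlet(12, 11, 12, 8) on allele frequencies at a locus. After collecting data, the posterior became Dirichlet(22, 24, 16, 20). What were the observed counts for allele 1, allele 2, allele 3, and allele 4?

For a Dirichlet(α) prior with multinomial counts c, the posterior is Dirichlet(α + c) componentwise.
Counts are posterior − prior componentwise: 22−12=10, 24−11=13, 16−12=4, 20−8=12.

counts (10, 13, 4, 12)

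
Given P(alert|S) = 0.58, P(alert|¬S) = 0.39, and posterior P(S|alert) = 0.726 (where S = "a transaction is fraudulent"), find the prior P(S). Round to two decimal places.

P(S) = 0.64

Bayes' rule in odds form gives O(S|E) = O(S)·[P(E|S)/P(E|¬S)], hence O(S) = O(S|E)/LR.
Posterior odds = 0.726/(1−0.726) = 2.6496. LR = 0.58/0.39 = 1.4872.
Prior odds = 2.6496/1.4872 = 1.7816, so P(S) = 1.7816/(1+1.7816) ≈ 0.64.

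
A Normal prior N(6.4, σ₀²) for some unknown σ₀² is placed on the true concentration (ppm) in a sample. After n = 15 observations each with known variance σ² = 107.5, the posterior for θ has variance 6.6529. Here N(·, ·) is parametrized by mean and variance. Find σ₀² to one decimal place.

σ₀² = 92.8

Posterior precision equals prior precision plus data precision: 1/σ_n² = 1/σ₀² + n/σ².
So 1/σ₀² = 1/6.6529 − 15/107.5 = 0.150310 − 0.139535 = 0.010775.
Hence σ₀² = 1/0.010775 ≈ 92.8.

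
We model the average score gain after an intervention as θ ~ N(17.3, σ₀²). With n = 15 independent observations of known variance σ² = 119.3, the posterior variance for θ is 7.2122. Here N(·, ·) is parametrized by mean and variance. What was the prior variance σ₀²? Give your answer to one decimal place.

Posterior precision equals prior precision plus data precision: 1/σ_n² = 1/σ₀² + n/σ².
So 1/σ₀² = 1/7.2122 − 15/119.3 = 0.138654 − 0.125733 = 0.012921.
Hence σ₀² = 1/0.012921 ≈ 77.4.

σ₀² = 77.4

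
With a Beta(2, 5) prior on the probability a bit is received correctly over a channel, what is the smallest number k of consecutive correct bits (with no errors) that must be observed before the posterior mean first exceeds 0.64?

After k correct bits and 0 errors the posterior is Beta(2+k, 5), with mean (2+k)/(2+5+k).
Set (2+k)/(7+k) > 0.64 and solve: k > (0.64·7 − 2)/(1 − 0.64) = 6.889.
The smallest integer exceeding 6.889 is 7.

k = 7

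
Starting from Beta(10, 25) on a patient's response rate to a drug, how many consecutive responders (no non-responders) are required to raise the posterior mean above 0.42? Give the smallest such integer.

k = 9

After k responders and 0 non-responders the posterior is Beta(10+k, 25), with mean (10+k)/(10+25+k).
Set (10+k)/(35+k) > 0.42 and solve: k > (0.42·35 − 10)/(1 − 0.42) = 8.103.
The smallest integer exceeding 8.103 is 9, and checking k=9: (19)/(44) = 0.4318 > 0.42.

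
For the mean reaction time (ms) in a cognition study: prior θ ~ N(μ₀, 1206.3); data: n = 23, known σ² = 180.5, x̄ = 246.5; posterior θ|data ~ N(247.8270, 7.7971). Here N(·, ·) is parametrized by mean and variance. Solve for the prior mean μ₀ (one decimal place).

μ₀ = 451.8

With known observation variance, the Normal–Normal posterior has precision τ_n = τ₀ + n/σ² and mean μ_n = (τ₀μ₀ + (n/σ²)x̄)/τ_n.
Here τ₀ = 1/1206.3 = 0.000829 and τ_data = 23/180.5 = 0.127424, so τ_n = 0.128253.
Rearranging for μ₀: μ₀ = (μ_n·τ_n − τ_data·x̄)/τ₀ = (247.8270·0.128253 − 0.127424·246.5) / 0.000829 = 0.374540/0.000829 ≈ 451.8.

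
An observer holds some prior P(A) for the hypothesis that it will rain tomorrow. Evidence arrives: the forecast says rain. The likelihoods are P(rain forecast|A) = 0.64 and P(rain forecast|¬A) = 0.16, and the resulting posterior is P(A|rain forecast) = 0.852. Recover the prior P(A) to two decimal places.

P(A) = 0.59

In odds form, posterior odds = prior odds × likelihood ratio, so prior odds = posterior odds ÷ LR.
Posterior odds = 0.852/(1−0.852) = 5.7568. LR = 0.64/0.16 = 4.0000.
Prior odds = 5.7568/4.0000 = 1.4392, so P(A) = 1.4392/(1+1.4392) ≈ 0.59.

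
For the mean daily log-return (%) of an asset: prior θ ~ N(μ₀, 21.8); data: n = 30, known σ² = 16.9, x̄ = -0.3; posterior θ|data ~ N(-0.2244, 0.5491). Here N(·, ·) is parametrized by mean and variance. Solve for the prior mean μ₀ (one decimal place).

The posterior mean is a precision-weighted average: μ_n = (τ₀μ₀ + τ_data·x̄)/(τ₀+τ_data), with τ₀=1/σ₀² and τ_data=n/σ².
Here τ₀ = 1/21.8 = 0.045872 and τ_data = 30/16.9 = 1.775148, so τ_n = 1.821020.
Rearranging for μ₀: μ₀ = (μ_n·τ_n − τ_data·x̄)/τ₀ = (-0.2244·1.821020 − 1.775148·-0.3) / 0.045872 = 0.123908/0.045872 ≈ 2.7.

μ₀ = 2.7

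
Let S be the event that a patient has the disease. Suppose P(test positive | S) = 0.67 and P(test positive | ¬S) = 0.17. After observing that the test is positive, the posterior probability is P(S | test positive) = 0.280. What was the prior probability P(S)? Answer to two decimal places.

P(S) = 0.09

Bayes' rule in odds form gives O(S|E) = O(S)·[P(E|S)/P(E|¬S)], hence O(S) = O(S|E)/LR.
Posterior odds = 0.280/(1−0.280) = 0.3889. LR = 0.67/0.17 = 3.9412.
Prior odds = 0.3889/3.9412 = 0.0987, so P(S) = 0.0987/(1+0.0987) ≈ 0.09.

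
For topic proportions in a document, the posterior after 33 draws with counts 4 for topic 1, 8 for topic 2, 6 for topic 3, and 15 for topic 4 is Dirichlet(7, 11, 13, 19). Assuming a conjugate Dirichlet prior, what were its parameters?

Dirichlet(3, 3, 7, 4)

For a Dirichlet(α) prior with multinomial counts c, the posterior is Dirichlet(α + c) componentwise.
Subtract each count from the matching posterior parameter: 7−4=3, 11−8=3, 13−6=7, 19−15=4.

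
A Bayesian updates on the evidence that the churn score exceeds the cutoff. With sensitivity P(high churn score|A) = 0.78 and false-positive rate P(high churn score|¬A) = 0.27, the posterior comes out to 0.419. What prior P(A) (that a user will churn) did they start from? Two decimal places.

Bayes' rule in odds form gives O(A|E) = O(A)·[P(E|A)/P(E|¬A)], hence O(A) = O(A|E)/LR.
Posterior odds = 0.419/(1−0.419) = 0.7212. LR = 0.78/0.27 = 2.8889.
Prior odds = 0.7212/2.8889 = 0.2496, so P(A) = 0.2496/(1+0.2496) ≈ 0.20.

P(A) = 0.20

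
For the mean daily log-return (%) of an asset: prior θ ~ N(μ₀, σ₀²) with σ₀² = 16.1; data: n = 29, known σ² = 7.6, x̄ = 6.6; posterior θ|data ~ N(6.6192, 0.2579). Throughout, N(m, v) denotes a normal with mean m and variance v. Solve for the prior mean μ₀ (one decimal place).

With known observation variance, the Normal–Normal posterior has precision τ_n = τ₀ + n/σ² and mean μ_n = (τ₀μ₀ + (n/σ²)x̄)/τ_n.
Here τ₀ = 1/16.1 = 0.062112 and τ_data = 29/7.6 = 3.815789, so τ_n = 3.877901.
Rearranging for μ₀: μ₀ = (μ_n·τ_n − τ_data·x̄)/τ₀ = (6.6192·3.877901 − 3.815789·6.6) / 0.062112 = 0.484395/0.062112 ≈ 7.8.

μ₀ = 7.8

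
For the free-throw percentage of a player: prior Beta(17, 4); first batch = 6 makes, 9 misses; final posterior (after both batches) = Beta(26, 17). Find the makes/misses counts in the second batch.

Sequential conjugate updates are equivalent to a single update on the pooled data, so total successes = posterior α − prior α and total failures = posterior β − prior β.
Total across both batches: 26−17=9 makes, 17−4=13 misses.
Subtract the first batch: 9−6=3 makes and 13−9=4 misses.

3 makes and 4 misses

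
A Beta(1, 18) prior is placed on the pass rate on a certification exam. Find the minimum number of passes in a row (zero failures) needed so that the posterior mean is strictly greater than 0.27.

After k passes and 0 failures the posterior is Beta(1+k, 18), with mean (1+k)/(1+18+k).
Set (1+k)/(19+k) > 0.27 and solve: k > (0.27·19 − 1)/(1 − 0.27) = 5.658.
The smallest integer exceeding 5.658 is 6, and checking k=6: (7)/(25) = 0.2800 > 0.27.

k = 6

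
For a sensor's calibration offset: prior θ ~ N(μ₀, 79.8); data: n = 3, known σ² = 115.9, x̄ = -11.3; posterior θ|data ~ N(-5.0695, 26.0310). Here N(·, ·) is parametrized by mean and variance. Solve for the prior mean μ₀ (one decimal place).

μ₀ = 7.8

With known observation variance, the Normal–Normal posterior has precision τ_n = τ₀ + n/σ² and mean μ_n = (τ₀μ₀ + (n/σ²)x̄)/τ_n.
Here τ₀ = 1/79.8 = 0.012531 and τ_data = 3/115.9 = 0.025884, so τ_n = 0.038415.
Rearranging for μ₀: μ₀ = (μ_n·τ_n − τ_data·x̄)/τ₀ = (-5.0695·0.038415 − 0.025884·-11.3) / 0.012531 = 0.097744/0.012531 ≈ 7.8.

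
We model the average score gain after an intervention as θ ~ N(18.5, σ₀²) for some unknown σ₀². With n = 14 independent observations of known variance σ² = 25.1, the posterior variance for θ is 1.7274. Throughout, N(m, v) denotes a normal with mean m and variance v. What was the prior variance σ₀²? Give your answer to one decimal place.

For the Normal–Normal model with known σ², precisions add: τ_n = τ₀ + n/σ².
So 1/σ₀² = 1/1.7274 − 14/25.1 = 0.578905 − 0.557769 = 0.021136.
Hence σ₀² = 1/0.021136 ≈ 47.3.

σ₀² = 47.3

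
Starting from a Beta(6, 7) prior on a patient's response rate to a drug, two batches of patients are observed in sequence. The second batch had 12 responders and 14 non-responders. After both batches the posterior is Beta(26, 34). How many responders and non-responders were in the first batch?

8 responders and 13 non-responders

Sequential conjugate updates are equivalent to a single update on the pooled data, so total successes = posterior α − prior α and total failures = posterior β − prior β.
Total across both batches: 26−6=20 responders, 34−7=27 non-responders.
Subtract the second batch: 20−12=8 responders and 27−14=13 non-responders.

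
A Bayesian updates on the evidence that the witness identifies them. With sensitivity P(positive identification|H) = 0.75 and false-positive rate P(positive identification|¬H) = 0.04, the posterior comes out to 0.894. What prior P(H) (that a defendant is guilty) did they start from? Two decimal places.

P(H) = 0.31

In odds form, posterior odds = prior odds × likelihood ratio, so prior odds = posterior odds ÷ LR.
Posterior odds = 0.894/(1−0.894) = 8.4340. LR = 0.75/0.04 = 18.7500.
Prior odds = 8.4340/18.7500 = 0.4498, so P(H) = 0.4498/(1+0.4498) ≈ 0.31.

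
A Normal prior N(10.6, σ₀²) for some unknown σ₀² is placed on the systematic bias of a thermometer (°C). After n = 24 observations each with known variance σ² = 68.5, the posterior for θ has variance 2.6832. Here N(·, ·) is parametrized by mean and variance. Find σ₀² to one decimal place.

σ₀² = 44.8

For the Normal–Normal model with known σ², precisions add: τ_n = τ₀ + n/σ².
So 1/σ₀² = 1/2.6832 − 24/68.5 = 0.372689 − 0.350365 = 0.022324.
Hence σ₀² = 1/0.022324 ≈ 44.8.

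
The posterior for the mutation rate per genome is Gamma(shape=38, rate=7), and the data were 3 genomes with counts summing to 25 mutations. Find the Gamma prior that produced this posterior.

Gamma(shape=13, rate=4)

A Gamma(α, β) prior (rate parametrization) on a Poisson rate with n observations summing to S gives posterior Gamma(α+S, β+n).
So α = 38 − 25 = 13 and β = 7 − 3 = 4.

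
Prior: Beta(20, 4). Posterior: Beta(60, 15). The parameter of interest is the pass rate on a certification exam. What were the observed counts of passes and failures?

40 passes and 11 failures

A Beta(a, b) prior with s successes and f failures in binomial data gives a Beta(a+s, b+f) posterior.
So s = 60 − 20 = 40 and f = 15 − 4 = 11.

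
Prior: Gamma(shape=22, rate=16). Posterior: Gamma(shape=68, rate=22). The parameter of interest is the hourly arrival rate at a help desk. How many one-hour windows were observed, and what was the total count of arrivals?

Gamma–Poisson conjugacy: posterior shape = α + Σxᵢ, posterior rate = β + n.
Matching: Σxᵢ = 68 − 22 = 46 and n = 22 − 16 = 6.

n = 6 one-hour windows with total 46 arrivals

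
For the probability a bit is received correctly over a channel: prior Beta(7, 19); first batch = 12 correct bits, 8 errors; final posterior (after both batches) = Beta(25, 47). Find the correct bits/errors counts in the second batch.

Sequential conjugate updates are equivalent to a single update on the pooled data, so total successes = posterior α − prior α and total failures = posterior β − prior β.
Total across both batches: 25−7=18 correct bits, 47−19=28 errors.
Subtract the first batch: 18−12=6 correct bits and 28−8=20 errors.

6 correct bits and 20 errors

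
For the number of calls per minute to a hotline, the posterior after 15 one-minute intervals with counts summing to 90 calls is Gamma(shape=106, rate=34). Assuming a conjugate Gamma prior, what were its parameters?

A Gamma(α, β) prior (rate parametrization) on a Poisson rate with n observations summing to S gives posterior Gamma(α+S, β+n).
So α = 106 − 90 = 16 and β = 34 − 15 = 19.

Gamma(shape=16, rate=19)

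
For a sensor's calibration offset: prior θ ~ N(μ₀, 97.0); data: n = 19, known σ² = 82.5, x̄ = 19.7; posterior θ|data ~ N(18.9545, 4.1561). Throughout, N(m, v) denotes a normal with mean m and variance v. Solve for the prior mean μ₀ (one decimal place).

The posterior mean is a precision-weighted average: μ_n = (τ₀μ₀ + τ_data·x̄)/(τ₀+τ_data), with τ₀=1/σ₀² and τ_data=n/σ².
Here τ₀ = 1/97.0 = 0.010309 and τ_data = 19/82.5 = 0.230303, so τ_n = 0.240612.
Rearranging for μ₀: μ₀ = (μ_n·τ_n − τ_data·x̄)/τ₀ = (18.9545·0.240612 − 0.230303·19.7) / 0.010309 = 0.023711/0.010309 ≈ 2.3.

μ₀ = 2.3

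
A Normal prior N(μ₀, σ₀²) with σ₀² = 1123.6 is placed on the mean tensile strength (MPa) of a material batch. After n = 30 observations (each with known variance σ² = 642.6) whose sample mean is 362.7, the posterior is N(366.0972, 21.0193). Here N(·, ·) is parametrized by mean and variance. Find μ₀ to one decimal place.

μ₀ = 544.3

With known observation variance, the Normal–Normal posterior has precision τ_n = τ₀ + n/σ² and mean μ_n = (τ₀μ₀ + (n/σ²)x̄)/τ_n.
Here τ₀ = 1/1123.6 = 0.000890 and τ_data = 30/642.6 = 0.046685, so τ_n = 0.047575.
Rearranging for μ₀: μ₀ = (μ_n·τ_n − τ_data·x̄)/τ₀ = (366.0972·0.047575 − 0.046685·362.7) / 0.000890 = 0.484425/0.000890 ≈ 544.3.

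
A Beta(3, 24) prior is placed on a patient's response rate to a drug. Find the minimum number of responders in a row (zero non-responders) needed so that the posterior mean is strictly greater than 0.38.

k = 12

After k responders and 0 non-responders the posterior is Beta(3+k, 24), with mean (3+k)/(3+24+k).
Set (3+k)/(27+k) > 0.38 and solve: k > (0.38·27 − 3)/(1 − 0.38) = 11.710.
The smallest integer exceeding 11.710 is 12, and checking k=12: (15)/(39) = 0.3846 > 0.38.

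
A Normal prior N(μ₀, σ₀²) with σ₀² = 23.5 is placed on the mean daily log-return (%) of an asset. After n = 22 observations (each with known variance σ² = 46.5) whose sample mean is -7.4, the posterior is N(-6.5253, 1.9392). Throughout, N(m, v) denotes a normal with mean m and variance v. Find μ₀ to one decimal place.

μ₀ = 3.2

With known observation variance, the Normal–Normal posterior has precision τ_n = τ₀ + n/σ² and mean μ_n = (τ₀μ₀ + (n/σ²)x̄)/τ_n.
Here τ₀ = 1/23.5 = 0.042553 and τ_data = 22/46.5 = 0.473118, so τ_n = 0.515671.
Rearranging for μ₀: μ₀ = (μ_n·τ_n − τ_data·x̄)/τ₀ = (-6.5253·0.515671 − 0.473118·-7.4) / 0.042553 = 0.136165/0.042553 ≈ 3.2.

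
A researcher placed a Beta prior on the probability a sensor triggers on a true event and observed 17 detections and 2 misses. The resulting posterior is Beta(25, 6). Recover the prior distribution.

Beta(8, 4)

A Beta(a, b) prior with s successes and f failures in binomial data gives a Beta(a+s, b+f) posterior.
So a = 25 − 17 = 8 and b = 6 − 2 = 4.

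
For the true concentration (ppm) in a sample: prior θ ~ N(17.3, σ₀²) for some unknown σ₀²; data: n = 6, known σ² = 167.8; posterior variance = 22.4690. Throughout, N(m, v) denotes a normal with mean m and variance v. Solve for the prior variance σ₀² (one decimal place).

σ₀² = 114.3

Posterior precision equals prior precision plus data precision: 1/σ_n² = 1/σ₀² + n/σ².
So 1/σ₀² = 1/22.4690 − 6/167.8 = 0.044506 − 0.035757 = 0.008749.
Hence σ₀² = 1/0.008749 ≈ 114.3.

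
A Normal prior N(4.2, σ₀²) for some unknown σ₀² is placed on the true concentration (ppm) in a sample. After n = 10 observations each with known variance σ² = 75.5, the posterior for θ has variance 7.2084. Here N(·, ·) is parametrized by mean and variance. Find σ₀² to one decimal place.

σ₀² = 159.3

For the Normal–Normal model with known σ², precisions add: τ_n = τ₀ + n/σ².
So 1/σ₀² = 1/7.2084 − 10/75.5 = 0.138727 − 0.132450 = 0.006277.
Hence σ₀² = 1/0.006277 ≈ 159.3.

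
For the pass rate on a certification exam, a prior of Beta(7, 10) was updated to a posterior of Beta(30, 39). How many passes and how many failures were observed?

A Beta(α, β) prior with s successes and f failures in binomial data gives a Beta(α+s, β+f) posterior.
So s = 30 − 7 = 23 and f = 39 − 10 = 29.

23 passes and 29 failures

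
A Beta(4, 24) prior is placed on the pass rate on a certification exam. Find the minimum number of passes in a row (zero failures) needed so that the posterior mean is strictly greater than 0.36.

k = 10

After k passes and 0 failures the posterior is Beta(4+k, 24), with mean (4+k)/(4+24+k).
Set (4+k)/(28+k) > 0.36 and solve: k > (0.36·28 − 4)/(1 − 0.36) = 9.500.
The smallest integer exceeding 9.500 is 10, and checking k=10: (14)/(38) = 0.3684 > 0.36.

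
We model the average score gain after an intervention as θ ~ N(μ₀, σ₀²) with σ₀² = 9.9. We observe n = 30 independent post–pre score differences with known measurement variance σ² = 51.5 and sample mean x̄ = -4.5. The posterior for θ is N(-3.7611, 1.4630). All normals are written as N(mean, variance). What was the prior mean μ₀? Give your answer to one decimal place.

The posterior mean is a precision-weighted average: μ_n = (τ₀μ₀ + τ_data·x̄)/(τ₀+τ_data), with τ₀=1/σ₀² and τ_data=n/σ².
Here τ₀ = 1/9.9 = 0.101010 and τ_data = 30/51.5 = 0.582524, so τ_n = 0.683534.
Rearranging for μ₀: μ₀ = (μ_n·τ_n − τ_data·x̄)/τ₀ = (-3.7611·0.683534 − 0.582524·-4.5) / 0.101010 = 0.050518/0.101010 ≈ 0.5.

μ₀ = 0.5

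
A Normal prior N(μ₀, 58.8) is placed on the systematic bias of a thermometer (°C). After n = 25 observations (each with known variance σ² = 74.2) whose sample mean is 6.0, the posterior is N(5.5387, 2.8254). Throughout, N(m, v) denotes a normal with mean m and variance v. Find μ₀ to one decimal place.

μ₀ = -3.6

The posterior mean is a precision-weighted average: μ_n = (τ₀μ₀ + τ_data·x̄)/(τ₀+τ_data), with τ₀=1/σ₀² and τ_data=n/σ².
Here τ₀ = 1/58.8 = 0.017007 and τ_data = 25/74.2 = 0.336927, so τ_n = 0.353934.
Rearranging for μ₀: μ₀ = (μ_n·τ_n − τ_data·x̄)/τ₀ = (5.5387·0.353934 − 0.336927·6.0) / 0.017007 = -0.061228/0.017007 ≈ -3.6.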